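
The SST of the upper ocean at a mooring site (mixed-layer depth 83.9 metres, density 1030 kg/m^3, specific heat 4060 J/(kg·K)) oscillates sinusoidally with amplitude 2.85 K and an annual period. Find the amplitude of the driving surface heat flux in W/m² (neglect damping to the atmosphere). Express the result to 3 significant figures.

Areal heat capacity C = ρ c_p D = 1030 × 4060 × 83.9 = 3.51×10^8 J/(m²·K).
ω = 2π / 3.15×10^7 s = 1.99×10^-7 s⁻¹.
Cω = 3.51×10^8 × 1.99×10^-7 = 69.9 W/(m²·K).
F₀ = A × Cω = 2.85 × 69.9 = 199 W/m².

199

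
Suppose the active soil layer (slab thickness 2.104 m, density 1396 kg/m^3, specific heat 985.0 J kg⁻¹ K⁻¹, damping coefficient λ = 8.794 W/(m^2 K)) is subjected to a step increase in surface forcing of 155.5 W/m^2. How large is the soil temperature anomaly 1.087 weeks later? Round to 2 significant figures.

15 K

Areal heat capacity C = ρ c_p D = 1396 × 985.0 × 2.104 = 2.89×10^6 J/(m^2 K).
τ = C / λ = 2.89×10^6 / 8.794 = 3.29×10^5 s.
Equilibrium anomaly ΔT_eq = F / λ = 155.5 / 8.794 = 17.7 K.
t = 1.087 weeks = 6.57×10^5 s, so t/τ = 2.00.
ΔT(t) = ΔT_eq (1 − e^(−t/τ)) = 17.7 × (1 − e^−2.00) = 15.3 K.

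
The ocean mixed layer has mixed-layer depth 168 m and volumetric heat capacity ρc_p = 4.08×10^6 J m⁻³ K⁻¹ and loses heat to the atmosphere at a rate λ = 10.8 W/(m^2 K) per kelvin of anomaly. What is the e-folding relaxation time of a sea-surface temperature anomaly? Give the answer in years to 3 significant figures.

2.01 years

Areal heat capacity C = ρc_p × D = 4.08×10^6 × 168 = 6.85×10^8 J m⁻² K⁻¹.
Relaxation time τ = C / λ = 6.85×10^8 / 10.8 = 6.35×10^7 s.
In years: 6.35×10^7 s / (3.156×10^7 s/year) = 2.01 years.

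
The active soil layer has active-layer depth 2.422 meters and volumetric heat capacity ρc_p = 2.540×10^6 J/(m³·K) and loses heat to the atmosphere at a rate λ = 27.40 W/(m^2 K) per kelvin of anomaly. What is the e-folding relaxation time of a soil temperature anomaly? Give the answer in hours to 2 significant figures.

62 hours

Areal heat capacity C = ρc_p × D = 2.540×10^6 × 2.422 = 6.15×10^6 J/(m^2 K).
Relaxation time τ = C / λ = 6.15×10^6 / 27.40 = 2.25×10^5 s.
In hours: 2.25×10^5 s / (3600 s/hour) = 62.4 hours.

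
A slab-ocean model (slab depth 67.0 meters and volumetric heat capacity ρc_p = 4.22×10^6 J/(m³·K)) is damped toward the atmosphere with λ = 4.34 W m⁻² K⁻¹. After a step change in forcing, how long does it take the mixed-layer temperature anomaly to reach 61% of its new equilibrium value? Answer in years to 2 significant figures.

1.9 years

Areal heat capacity C = ρc_p × D = 4.22×10^6 × 67.0 = 2.83×10^8 J/(m²·K).
τ = C / λ = 2.83×10^8 / 4.34 = 6.51×10^7 s.
Fraction reached: 1 − e^(−t/τ) = 0.61 ⇒ t = −τ ln(1 − 0.61) = τ × 0.942.
t = 6.13×10^7 s = 1.94 years.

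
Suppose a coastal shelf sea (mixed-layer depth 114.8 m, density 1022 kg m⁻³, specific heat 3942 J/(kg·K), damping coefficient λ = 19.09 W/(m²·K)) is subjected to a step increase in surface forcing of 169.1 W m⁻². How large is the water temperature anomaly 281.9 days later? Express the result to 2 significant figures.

5.6 K

Areal heat capacity C = ρ c_p D = 1022 × 3942 × 114.8 = 4.62×10^8 J/(m²·K).
τ = C / λ = 4.62×10^8 / 19.09 = 2.42×10^7 s.
Equilibrium anomaly ΔT_eq = F / λ = 169.1 / 19.09 = 8.86 K.
t = 281.9 days = 2.44×10^7 s, so t/τ = 1.01.
ΔT(t) = ΔT_eq (1 − e^(−t/τ)) = 8.86 × (1 − e^−1.01) = 5.62 K.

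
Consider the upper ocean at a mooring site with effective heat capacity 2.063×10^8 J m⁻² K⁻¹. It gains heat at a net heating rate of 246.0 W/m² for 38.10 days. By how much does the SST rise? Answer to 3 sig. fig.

Areal heat capacity C = 2.063×10^8 J m⁻² K⁻¹ (given).
Net heat input Q = F Δt = 246.0 × (38.10 days × 86400 s/day) = 8.10×10^8 J/m².
ΔT = Q / C = 8.10×10^8 / 2.06×10^8 = 3.93 K.

3.93 K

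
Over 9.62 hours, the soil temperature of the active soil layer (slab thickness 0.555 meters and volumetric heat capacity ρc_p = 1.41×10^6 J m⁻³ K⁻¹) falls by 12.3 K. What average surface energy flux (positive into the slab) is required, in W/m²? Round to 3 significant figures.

-278

Areal heat capacity C = ρc_p × D = 1.41×10^6 × 0.555 = 7.83×10^5 J m⁻² K⁻¹.
Required heat per unit area: Q = C ΔT = 7.83×10^5 × -12.3 = -9.63×10^6 J/m².
Flux F = Q / Δt = -9.63×10^6 / 34600 s = -278 W/m².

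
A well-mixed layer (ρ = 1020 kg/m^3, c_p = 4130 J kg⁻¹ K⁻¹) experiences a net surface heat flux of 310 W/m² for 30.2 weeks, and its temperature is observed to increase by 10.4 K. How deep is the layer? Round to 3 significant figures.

129 m

Heat input Q = F Δt = 310 × 1.83×10^7 s = 5.66×10^9 J/m².
Required areal heat capacity C = Q / ΔT = 5.44×10^8 J/(m²·K).
Depth D = C / (ρ c_p) = 5.44×10^8 / (1020 × 4130) = 129 m.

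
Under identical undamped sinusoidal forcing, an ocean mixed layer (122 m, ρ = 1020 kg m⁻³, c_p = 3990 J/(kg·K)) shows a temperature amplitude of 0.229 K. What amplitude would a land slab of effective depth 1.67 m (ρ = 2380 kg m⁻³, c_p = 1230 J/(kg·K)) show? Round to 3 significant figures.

C_ocean = 4.97×10^8 J/(m²·K); C_land = 4.89×10^6 J/(m²·K).
A ∝ 1/C ⇒ A_land = A_ocean × C_ocean/C_land = 0.229 × 102 = 23.3 K.

23.3 K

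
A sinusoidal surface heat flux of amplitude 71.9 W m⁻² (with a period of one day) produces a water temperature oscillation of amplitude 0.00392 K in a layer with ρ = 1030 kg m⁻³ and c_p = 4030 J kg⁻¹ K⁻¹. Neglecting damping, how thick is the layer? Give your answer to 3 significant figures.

60.8 m

ω = 2π / 86400 s = 7.27×10^-5 s⁻¹.
Required C = F₀ / (A ω) = 71.9 / (0.00392 × 7.27×10^-5) = 2.52×10^8 J/(m²·K).
D = C / (ρ c_p) = 2.52×10^8 / (1030 × 4030) = 60.8 m.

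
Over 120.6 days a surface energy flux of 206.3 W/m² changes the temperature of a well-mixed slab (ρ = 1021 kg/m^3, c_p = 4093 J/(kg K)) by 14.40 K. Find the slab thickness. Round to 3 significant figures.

35.7 m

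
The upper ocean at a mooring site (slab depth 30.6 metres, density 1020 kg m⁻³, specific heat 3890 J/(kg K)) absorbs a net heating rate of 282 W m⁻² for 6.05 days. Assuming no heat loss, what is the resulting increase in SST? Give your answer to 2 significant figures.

1.2 K

Areal heat capacity C = ρ c_p D = 1020 × 3890 × 30.6 = 1.21×10^8 J/(m²·K).
Net heat input Q = F Δt = 282 × (6.05 days × 86400 s/day) = 1.47×10^8 J/m².
ΔT = Q / C = 1.47×10^8 / 1.21×10^8 = 1.21 K.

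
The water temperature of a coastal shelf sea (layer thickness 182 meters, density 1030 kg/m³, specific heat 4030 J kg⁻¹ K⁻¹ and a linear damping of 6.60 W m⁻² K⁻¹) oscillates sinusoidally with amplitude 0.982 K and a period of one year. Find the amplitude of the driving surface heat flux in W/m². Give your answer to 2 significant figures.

150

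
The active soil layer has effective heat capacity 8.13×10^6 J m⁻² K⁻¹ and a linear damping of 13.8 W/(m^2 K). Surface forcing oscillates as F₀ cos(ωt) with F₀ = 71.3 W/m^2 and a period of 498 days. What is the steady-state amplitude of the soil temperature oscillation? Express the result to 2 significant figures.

5.1 K

Areal heat capacity C = 8.13×10^6 J m⁻² K⁻¹ (given).
Angular frequency ω = 2π / T = 2π / 4.30×10^7 s = 1.46×10^-7 s⁻¹.
√((Cω)² + λ²) = √((1.19)² + 13.8²) = 13.9 W/(m²·K).
Amplitude A = F₀ / √((Cω)²+λ²) = 71.3 / 13.9 = 5.15 K.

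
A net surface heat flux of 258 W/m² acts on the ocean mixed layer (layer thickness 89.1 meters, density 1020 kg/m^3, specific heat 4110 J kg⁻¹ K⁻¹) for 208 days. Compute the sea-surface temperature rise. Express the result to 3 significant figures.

Areal heat capacity C = ρ c_p D = 1020 × 4110 × 89.1 = 3.74×10^8 J/(m^2 K).
Net heat input Q = F Δt = 258 × (208 days × 86400 s/day) = 4.64×10^9 J/m².
ΔT = Q / C = 4.64×10^9 / 3.74×10^8 = 12.4 K.

12.4 K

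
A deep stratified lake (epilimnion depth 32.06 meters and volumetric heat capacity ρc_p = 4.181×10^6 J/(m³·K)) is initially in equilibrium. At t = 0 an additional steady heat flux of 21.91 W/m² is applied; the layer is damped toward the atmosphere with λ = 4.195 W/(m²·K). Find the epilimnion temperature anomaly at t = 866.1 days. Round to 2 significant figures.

Areal heat capacity C = ρc_p × D = 4.181×10^6 × 32.06 = 1.34×10^8 J/(m^2 K).
τ = C / λ = 1.34×10^8 / 4.195 = 3.20×10^7 s.
Equilibrium anomaly ΔT_eq = F / λ = 21.91 / 4.195 = 5.22 K.
t = 866.1 days = 7.48×10^7 s, so t/τ = 2.34.
ΔT(t) = ΔT_eq (1 − e^(−t/τ)) = 5.22 × (1 − e^−2.34) = 4.72 K.

4.7 K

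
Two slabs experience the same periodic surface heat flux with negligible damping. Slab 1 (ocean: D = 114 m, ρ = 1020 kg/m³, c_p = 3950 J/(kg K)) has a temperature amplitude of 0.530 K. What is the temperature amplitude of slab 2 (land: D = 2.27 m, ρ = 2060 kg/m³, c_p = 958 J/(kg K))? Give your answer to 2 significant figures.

54 K

C_ocean = 4.59×10^8 J/(m²·K); C_land = 4.48×10^6 J/(m²·K).
A ∝ 1/C ⇒ A_land = A_ocean × C_ocean/C_land = 0.530 × 103 = 54.3 K.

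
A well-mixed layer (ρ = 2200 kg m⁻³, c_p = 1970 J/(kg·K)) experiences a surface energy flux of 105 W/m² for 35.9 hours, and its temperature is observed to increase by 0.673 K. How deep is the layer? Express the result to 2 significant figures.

4.7 m

Heat input Q = F Δt = 105 × 1.29×10^5 s = 1.36×10^7 J/m².
Required areal heat capacity C = Q / ΔT = 2.02×10^7 J/(m²·K).
Depth D = C / (ρ c_p) = 2.02×10^7 / (2200 × 1970) = 4.65 m.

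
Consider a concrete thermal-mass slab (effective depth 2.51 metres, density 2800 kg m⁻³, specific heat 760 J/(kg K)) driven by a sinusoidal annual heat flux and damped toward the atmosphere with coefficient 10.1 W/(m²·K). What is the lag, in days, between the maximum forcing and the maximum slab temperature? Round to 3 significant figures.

Areal heat capacity C = ρ c_p D = 2800 × 760 × 2.51 = 5.34×10^6 J m⁻² K⁻¹.
ω = 2π / 3.15×10^7 s = 1.99×10^-7 s⁻¹.
Phase lag φ = arctan(Cω/λ) = arctan(1.06/10.1) = 0.105 rad.
Time lag = φ / ω = 0.105 / 1.99×10^-7 = 5.27×10^5 s = 6.10 days.

6.10 days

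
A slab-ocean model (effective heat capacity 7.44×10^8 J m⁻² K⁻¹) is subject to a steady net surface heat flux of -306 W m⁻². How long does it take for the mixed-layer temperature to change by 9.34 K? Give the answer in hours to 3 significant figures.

Areal heat capacity C = 7.44×10^8 J m⁻² K⁻¹ (given).
Time required: Δt = C ΔT / F = 7.44×10^8 × -9.34 / -306 = 2.27×10^7 s.
In hours: 2.27×10^7 s / (3600 s/hour) = 6310 hours.

6310 hours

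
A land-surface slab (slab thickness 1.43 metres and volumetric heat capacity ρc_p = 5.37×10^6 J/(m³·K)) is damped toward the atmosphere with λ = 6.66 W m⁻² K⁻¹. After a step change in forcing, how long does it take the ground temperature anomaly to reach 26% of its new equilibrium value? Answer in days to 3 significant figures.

4.02 days

Areal heat capacity C = ρc_p × D = 5.37×10^6 × 1.43 = 7.68×10^6 J m⁻² K⁻¹.
τ = C / λ = 7.68×10^6 / 6.66 = 1.15×10^6 s.
Fraction reached: 1 − e^(−t/τ) = 0.26 ⇒ t = −τ ln(1 − 0.26) = τ × 0.301.
t = 3.47×10^5 s = 4.02 days.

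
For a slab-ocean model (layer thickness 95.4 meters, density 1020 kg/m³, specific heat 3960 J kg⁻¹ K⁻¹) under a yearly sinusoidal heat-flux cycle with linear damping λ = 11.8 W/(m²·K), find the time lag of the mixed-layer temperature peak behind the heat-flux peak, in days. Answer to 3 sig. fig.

82.4 days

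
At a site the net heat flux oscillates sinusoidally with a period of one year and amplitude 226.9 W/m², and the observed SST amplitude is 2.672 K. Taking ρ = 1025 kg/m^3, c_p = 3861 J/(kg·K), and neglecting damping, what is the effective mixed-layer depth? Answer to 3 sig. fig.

108 m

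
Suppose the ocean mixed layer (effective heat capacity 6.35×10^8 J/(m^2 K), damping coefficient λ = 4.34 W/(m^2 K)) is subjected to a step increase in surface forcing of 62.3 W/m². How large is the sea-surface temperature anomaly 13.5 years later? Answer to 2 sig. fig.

14 K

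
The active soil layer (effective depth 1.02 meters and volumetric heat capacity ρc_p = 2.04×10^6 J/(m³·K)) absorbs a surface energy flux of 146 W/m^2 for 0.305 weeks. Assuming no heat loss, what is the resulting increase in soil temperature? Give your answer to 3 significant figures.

Areal heat capacity C = ρc_p × D = 2.04×10^6 × 1.02 = 2.08×10^6 J/(m^2 K).
Net heat input Q = F Δt = 146 × (0.305 weeks × 6.048×10^5 s/week) = 2.69×10^7 J/m².
ΔT = Q / C = 2.69×10^7 / 2.08×10^6 = 12.9 K.

12.9 K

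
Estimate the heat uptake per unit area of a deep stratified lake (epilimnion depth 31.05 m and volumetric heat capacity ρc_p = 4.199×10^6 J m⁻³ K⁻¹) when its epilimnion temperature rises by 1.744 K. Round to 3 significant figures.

Areal heat capacity C = ρc_p × D = 4.199×10^6 × 31.05 = 1.30×10^8 J/(m^2 K).
ΔQ = C ΔT = 1.30×10^8 × 1.744 = 2.27×10^8 J/m².

2.27×10^8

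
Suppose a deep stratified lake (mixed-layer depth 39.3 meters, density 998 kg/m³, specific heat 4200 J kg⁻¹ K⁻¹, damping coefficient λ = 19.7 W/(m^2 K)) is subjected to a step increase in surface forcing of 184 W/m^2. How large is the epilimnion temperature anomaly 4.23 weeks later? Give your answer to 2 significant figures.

Areal heat capacity C = ρ c_p D = 998 × 4200 × 39.3 = 1.65×10^8 J/(m^2 K).
τ = C / λ = 1.65×10^8 / 19.7 = 8.36×10^6 s.
Equilibrium anomaly ΔT_eq = F / λ = 184 / 19.7 = 9.34 K.
t = 4.23 weeks = 2.56×10^6 s, so t/τ = 0.306.
ΔT(t) = ΔT_eq (1 − e^(−t/τ)) = 9.34 × (1 − e^−0.306) = 2.46 K.

2.5 K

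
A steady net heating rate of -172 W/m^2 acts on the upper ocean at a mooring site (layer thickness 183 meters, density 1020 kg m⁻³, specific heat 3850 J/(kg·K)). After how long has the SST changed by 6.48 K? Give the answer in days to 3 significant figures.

313 days

Areal heat capacity C = ρ c_p D = 1020 × 3850 × 183 = 7.19×10^8 J/(m²·K).
Time required: Δt = C ΔT / F = 7.19×10^8 × -6.48 / -172 = 2.71×10^7 s.
In days: 2.71×10^7 s / (86400 s/day) = 313 days.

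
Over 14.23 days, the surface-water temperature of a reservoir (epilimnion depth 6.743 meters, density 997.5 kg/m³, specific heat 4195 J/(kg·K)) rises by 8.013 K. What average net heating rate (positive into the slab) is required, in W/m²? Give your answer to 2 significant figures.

180

Areal heat capacity C = ρ c_p D = 997.5 × 4195 × 6.743 = 2.82×10^7 J/(m²·K).
Required heat per unit area: Q = C ΔT = 2.82×10^7 × 8.013 = 2.26×10^8 J/m².
Flux F = Q / Δt = 2.26×10^8 / 1.23×10^6 s = 184 W/m².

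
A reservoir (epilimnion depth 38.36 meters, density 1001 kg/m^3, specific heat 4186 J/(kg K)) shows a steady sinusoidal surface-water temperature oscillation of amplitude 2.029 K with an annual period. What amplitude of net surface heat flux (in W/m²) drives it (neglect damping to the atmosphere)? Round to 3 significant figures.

Areal heat capacity C = ρ c_p D = 1001 × 4186 × 38.36 = 1.61×10^8 J m⁻² K⁻¹.
ω = 2π / 3.15×10^7 s = 1.99×10^-7 s⁻¹.
Cω = 1.61×10^8 × 1.99×10^-7 = 32.0 W/(m²·K).
F₀ = A × Cω = 2.029 × 32.0 = 65.0 W/m².

65.0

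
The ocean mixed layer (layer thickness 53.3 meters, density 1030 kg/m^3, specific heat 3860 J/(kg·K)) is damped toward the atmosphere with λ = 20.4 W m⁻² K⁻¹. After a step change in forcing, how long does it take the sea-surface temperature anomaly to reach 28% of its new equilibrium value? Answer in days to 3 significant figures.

39.5 days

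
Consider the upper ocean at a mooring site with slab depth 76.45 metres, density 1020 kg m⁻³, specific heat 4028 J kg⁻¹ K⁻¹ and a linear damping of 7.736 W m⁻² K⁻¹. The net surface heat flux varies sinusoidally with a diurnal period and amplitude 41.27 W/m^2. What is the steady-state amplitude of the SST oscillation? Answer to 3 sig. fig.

Areal heat capacity C = ρ c_p D = 1020 × 4028 × 76.45 = 3.14×10^8 J/(m²·K).
Angular frequency ω = 2π / T = 2π / 86400 s = 7.27×10^-5 s⁻¹.
√((Cω)² + λ²) = √((22800)² + 7.736²) = 22800 W/(m²·K).
Amplitude A = F₀ / √((Cω)²+λ²) = 41.27 / 22800 = 0.00181 K.

0.00181 K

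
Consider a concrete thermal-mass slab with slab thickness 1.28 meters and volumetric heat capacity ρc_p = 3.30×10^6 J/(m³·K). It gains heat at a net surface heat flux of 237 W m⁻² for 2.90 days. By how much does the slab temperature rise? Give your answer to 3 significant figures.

14.1 K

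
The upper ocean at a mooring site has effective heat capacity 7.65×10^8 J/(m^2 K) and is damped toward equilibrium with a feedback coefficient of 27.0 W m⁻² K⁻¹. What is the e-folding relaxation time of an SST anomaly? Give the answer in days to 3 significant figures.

328 days

Areal heat capacity C = 7.65×10^8 J/(m^2 K) (given).
Relaxation time τ = C / λ = 7.65×10^8 / 27.0 = 2.83×10^7 s.
In days: 2.83×10^7 s / (86400 s/day) = 328 days.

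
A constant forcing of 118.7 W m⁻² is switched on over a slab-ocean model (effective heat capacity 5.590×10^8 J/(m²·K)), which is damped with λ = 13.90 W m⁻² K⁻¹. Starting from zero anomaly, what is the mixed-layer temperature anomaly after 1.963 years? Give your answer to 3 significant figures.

6.71 K

Areal heat capacity C = 5.590×10^8 J/(m²·K) (given).
τ = C / λ = 5.59×10^8 / 13.90 = 4.02×10^7 s.
Equilibrium anomaly ΔT_eq = F / λ = 118.7 / 13.90 = 8.54 K.
t = 1.963 years = 6.19×10^7 s, so t/τ = 1.54.
ΔT(t) = ΔT_eq (1 − e^(−t/τ)) = 8.54 × (1 − e^−1.54) = 6.71 K.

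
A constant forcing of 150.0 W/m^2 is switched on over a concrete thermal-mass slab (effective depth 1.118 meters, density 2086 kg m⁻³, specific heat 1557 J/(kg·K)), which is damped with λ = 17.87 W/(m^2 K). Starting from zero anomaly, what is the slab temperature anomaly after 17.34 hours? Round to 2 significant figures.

2.2 K

Areal heat capacity C = ρ c_p D = 2086 × 1557 × 1.118 = 3.63×10^6 J m⁻² K⁻¹.
τ = C / λ = 3.63×10^6 / 17.87 = 2.03×10^5 s.
Equilibrium anomaly ΔT_eq = F / λ = 150.0 / 17.87 = 8.39 K.
t = 17.34 hours = 62400 s, so t/τ = 0.307.
ΔT(t) = ΔT_eq (1 − e^(−t/τ)) = 8.39 × (1 − e^−0.307) = 2.22 K.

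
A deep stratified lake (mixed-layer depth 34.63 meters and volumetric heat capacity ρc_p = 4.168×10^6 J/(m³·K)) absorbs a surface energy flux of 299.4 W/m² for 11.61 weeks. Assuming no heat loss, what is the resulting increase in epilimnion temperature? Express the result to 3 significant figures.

Areal heat capacity C = ρc_p × D = 4.168×10^6 × 34.63 = 1.44×10^8 J/(m²·K).
Net heat input Q = F Δt = 299.4 × (11.61 weeks × 6.048×10^5 s/week) = 2.10×10^9 J/m².
ΔT = Q / C = 2.10×10^9 / 1.44×10^8 = 14.6 K.

14.6 K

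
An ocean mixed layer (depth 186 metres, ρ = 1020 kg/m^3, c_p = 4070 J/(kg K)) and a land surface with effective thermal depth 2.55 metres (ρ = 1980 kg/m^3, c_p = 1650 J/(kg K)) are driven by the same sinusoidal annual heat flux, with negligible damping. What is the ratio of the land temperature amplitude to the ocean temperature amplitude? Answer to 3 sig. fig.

92.7

C_ocean = 1020 × 4070 × 186 = 7.72×10^8 J/(m²·K).
C_land = 1980 × 1650 × 2.55 = 8.33×10^6 J/(m²·K).
Undamped amplitude ∝ 1/C, so A_land/A_ocean = C_ocean/C_land = 92.7.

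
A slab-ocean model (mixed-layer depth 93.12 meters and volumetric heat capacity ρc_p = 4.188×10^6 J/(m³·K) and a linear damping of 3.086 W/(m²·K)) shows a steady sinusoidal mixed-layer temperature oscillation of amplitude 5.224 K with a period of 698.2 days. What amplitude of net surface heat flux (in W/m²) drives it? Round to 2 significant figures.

Areal heat capacity C = ρc_p × D = 4.188×10^6 × 93.12 = 3.90×10^8 J/(m²·K).
ω = 2π / 6.03×10^7 s = 1.04×10^-7 s⁻¹.
√((Cω)² + λ²) = √((40.6)² + 3.086²) = 40.7 W/(m²·K).
F₀ = A × √((Cω)²+λ²) = 5.224 × 40.7 = 213 W/m².

210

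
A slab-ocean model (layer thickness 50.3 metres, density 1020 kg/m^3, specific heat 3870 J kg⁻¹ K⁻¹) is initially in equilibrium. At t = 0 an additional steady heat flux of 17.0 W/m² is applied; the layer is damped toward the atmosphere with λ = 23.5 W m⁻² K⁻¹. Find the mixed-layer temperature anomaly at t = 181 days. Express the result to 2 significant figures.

0.61 K

Areal heat capacity C = ρ c_p D = 1020 × 3870 × 50.3 = 1.99×10^8 J/(m²·K).
τ = C / λ = 1.99×10^8 / 23.5 = 8.45×10^6 s.
Equilibrium anomaly ΔT_eq = F / λ = 17.0 / 23.5 = 0.723 K.
t = 181 days = 1.56×10^7 s, so t/τ = 1.85.
ΔT(t) = ΔT_eq (1 − e^(−t/τ)) = 0.723 × (1 − e^−1.85) = 0.610 K.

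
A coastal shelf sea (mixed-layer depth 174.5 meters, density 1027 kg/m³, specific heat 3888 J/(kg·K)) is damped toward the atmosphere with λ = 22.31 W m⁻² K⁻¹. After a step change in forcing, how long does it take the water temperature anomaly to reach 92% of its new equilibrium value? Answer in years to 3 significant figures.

Areal heat capacity C = ρ c_p D = 1027 × 3888 × 174.5 = 6.97×10^8 J/(m^2 K).
τ = C / λ = 6.97×10^8 / 22.31 = 3.12×10^7 s.
Fraction reached: 1 − e^(−t/τ) = 0.92 ⇒ t = −τ ln(1 − 0.92) = τ × 2.53.
t = 7.89×10^7 s = 2.50 years.

2.50 years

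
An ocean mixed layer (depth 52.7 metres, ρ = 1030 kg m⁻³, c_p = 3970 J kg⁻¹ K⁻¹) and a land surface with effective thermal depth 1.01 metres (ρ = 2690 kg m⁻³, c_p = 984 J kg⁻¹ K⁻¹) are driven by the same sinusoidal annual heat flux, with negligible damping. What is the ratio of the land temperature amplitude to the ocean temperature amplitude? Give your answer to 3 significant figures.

C_ocean = 1030 × 3970 × 52.7 = 2.15×10^8 J/(m²·K).
C_land = 2690 × 984 × 1.01 = 2.67×10^6 J/(m²·K).
Undamped amplitude ∝ 1/C, so A_land/A_ocean = C_ocean/C_land = 80.6.

80.6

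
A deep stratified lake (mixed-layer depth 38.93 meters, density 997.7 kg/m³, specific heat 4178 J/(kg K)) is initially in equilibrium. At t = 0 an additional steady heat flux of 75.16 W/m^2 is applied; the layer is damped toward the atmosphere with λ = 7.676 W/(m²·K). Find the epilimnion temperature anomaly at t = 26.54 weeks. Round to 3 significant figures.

5.21 K

Areal heat capacity C = ρ c_p D = 997.7 × 4178 × 38.93 = 1.62×10^8 J/(m²·K).
τ = C / λ = 1.62×10^8 / 7.676 = 2.11×10^7 s.
Equilibrium anomaly ΔT_eq = F / λ = 75.16 / 7.676 = 9.79 K.
t = 26.54 weeks = 1.61×10^7 s, so t/τ = 0.759.
ΔT(t) = ΔT_eq (1 − e^(−t/τ)) = 9.79 × (1 − e^−0.759) = 5.21 K.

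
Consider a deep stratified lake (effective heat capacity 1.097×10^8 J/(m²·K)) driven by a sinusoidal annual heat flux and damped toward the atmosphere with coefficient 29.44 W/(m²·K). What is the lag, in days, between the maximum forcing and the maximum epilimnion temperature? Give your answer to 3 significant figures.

Areal heat capacity C = 1.097×10^8 J/(m²·K) (given).
ω = 2π / 3.15×10^7 s = 1.99×10^-7 s⁻¹.
Phase lag φ = arctan(Cω/λ) = arctan(21.9/29.44) = 0.639 rad.
Time lag = φ / ω = 0.639 / 1.99×10^-7 = 3.21×10^6 s = 37.1 days.

37.1 days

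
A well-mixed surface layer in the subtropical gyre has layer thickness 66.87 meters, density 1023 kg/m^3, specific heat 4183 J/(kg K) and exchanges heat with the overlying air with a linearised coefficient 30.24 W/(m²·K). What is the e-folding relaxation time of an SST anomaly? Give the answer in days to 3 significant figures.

110 days

Areal heat capacity C = ρ c_p D = 1023 × 4183 × 66.87 = 2.86×10^8 J/(m²·K).
Relaxation time τ = C / λ = 2.86×10^8 / 30.24 = 9.46×10^6 s.
In days: 9.46×10^6 s / (86400 s/day) = 110 days.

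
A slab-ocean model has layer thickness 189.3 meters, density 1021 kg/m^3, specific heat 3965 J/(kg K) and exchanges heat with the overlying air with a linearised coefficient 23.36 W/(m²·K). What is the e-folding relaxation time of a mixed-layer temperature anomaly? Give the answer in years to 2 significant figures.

1.0 years

Areal heat capacity C = ρ c_p D = 1021 × 3965 × 189.3 = 7.66×10^8 J m⁻² K⁻¹.
Relaxation time τ = C / λ = 7.66×10^8 / 23.36 = 3.28×10^7 s.
In years: 3.28×10^7 s / (3.156×10^7 s/year) = 1.04 years.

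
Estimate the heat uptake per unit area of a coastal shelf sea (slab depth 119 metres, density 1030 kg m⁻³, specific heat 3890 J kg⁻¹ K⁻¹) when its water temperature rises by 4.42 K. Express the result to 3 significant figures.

2.11×10^9

Areal heat capacity C = ρ c_p D = 1030 × 3890 × 119 = 4.77×10^8 J/(m²·K).
ΔQ = C ΔT = 4.77×10^8 × 4.42 = 2.11×10^9 J/m².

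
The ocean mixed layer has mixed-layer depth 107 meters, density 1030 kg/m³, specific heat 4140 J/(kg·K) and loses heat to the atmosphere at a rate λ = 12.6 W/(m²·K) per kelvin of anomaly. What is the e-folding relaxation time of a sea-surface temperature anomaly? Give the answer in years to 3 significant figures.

1.15 years

Areal heat capacity C = ρ c_p D = 1030 × 4140 × 107 = 4.56×10^8 J/(m^2 K).
Relaxation time τ = C / λ = 4.56×10^8 / 12.6 = 3.62×10^7 s.
In years: 3.62×10^7 s / (3.156×10^7 s/year) = 1.15 years.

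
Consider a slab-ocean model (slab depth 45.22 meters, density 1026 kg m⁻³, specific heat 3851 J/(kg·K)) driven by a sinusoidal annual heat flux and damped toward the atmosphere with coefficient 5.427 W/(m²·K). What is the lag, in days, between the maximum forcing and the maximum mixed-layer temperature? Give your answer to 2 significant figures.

Areal heat capacity C = ρ c_p D = 1026 × 3851 × 45.22 = 1.79×10^8 J m⁻² K⁻¹.
ω = 2π / 3.15×10^7 s = 1.99×10^-7 s⁻¹.
Phase lag φ = arctan(Cω/λ) = arctan(35.6/5.427) = 1.42 rad.
Time lag = φ / ω = 1.42 / 1.99×10^-7 = 7.12×10^6 s = 82.5 days.

82 days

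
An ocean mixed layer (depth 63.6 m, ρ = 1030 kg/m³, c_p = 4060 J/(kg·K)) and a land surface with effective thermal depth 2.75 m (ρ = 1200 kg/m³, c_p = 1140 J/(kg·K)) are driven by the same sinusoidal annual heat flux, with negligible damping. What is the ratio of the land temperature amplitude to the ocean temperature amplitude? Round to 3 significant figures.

70.7

C_ocean = 1030 × 4060 × 63.6 = 2.66×10^8 J/(m²·K).
C_land = 1200 × 1140 × 2.75 = 3.76×10^6 J/(m²·K).
Undamped amplitude ∝ 1/C, so A_land/A_ocean = C_ocean/C_land = 70.7.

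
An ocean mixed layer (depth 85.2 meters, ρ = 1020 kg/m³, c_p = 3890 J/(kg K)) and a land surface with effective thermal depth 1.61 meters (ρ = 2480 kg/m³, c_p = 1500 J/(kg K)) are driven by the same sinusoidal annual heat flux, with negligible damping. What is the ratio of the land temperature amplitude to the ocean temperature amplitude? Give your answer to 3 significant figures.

56.4

C_ocean = 1020 × 3890 × 85.2 = 3.38×10^8 J/(m²·K).
C_land = 2480 × 1500 × 1.61 = 5.99×10^6 J/(m²·K).
Undamped amplitude ∝ 1/C, so A_land/A_ocean = C_ocean/C_land = 56.4.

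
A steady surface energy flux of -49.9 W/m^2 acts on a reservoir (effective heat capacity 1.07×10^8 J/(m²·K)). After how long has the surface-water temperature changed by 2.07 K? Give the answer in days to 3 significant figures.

Areal heat capacity C = 1.07×10^8 J/(m²·K) (given).
Time required: Δt = C ΔT / F = 1.07×10^8 × -2.07 / -49.9 = 4.44×10^6 s.
In days: 4.44×10^6 s / (86400 s/day) = 51.4 days.

51.4 days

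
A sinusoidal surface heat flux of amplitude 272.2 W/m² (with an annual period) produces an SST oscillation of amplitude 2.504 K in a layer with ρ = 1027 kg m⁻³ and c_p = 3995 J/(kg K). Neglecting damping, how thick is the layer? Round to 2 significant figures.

ω = 2π / 3.15×10^7 s = 1.99×10^-7 s⁻¹.
Required C = F₀ / (A ω) = 272.2 / (2.504 × 1.99×10^-7) = 5.46×10^8 J/(m²·K).
D = C / (ρ c_p) = 5.46×10^8 / (1027 × 3995) = 133 m.

130 m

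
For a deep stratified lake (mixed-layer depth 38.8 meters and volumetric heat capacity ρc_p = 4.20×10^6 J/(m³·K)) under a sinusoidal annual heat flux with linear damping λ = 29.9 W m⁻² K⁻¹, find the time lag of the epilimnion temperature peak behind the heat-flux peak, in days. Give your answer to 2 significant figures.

48 days

Areal heat capacity C = ρc_p × D = 4.20×10^6 × 38.8 = 1.63×10^8 J/(m^2 K).
ω = 2π / 3.15×10^7 s = 1.99×10^-7 s⁻¹.
Phase lag φ = arctan(Cω/λ) = arctan(32.5/29.9) = 0.827 rad.
Time lag = φ / ω = 0.827 / 1.99×10^-7 = 4.15×10^6 s = 48.0 days.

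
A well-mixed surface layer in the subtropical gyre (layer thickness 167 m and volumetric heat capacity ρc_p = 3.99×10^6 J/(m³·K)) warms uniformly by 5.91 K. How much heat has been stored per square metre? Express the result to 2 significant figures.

Areal heat capacity C = ρc_p × D = 3.99×10^6 × 167 = 6.66×10^8 J/(m²·K).
ΔQ = C ΔT = 6.66×10^8 × 5.91 = 3.94×10^9 J/m².

3.9×10^9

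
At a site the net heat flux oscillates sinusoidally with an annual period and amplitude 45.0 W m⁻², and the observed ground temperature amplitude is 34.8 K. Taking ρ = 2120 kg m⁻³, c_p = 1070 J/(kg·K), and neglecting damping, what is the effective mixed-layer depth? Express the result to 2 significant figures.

ω = 2π / 3.15×10^7 s = 1.99×10^-7 s⁻¹.
Required C = F₀ / (A ω) = 45.0 / (34.8 × 1.99×10^-7) = 6.49×10^6 J/(m²·K).
D = C / (ρ c_p) = 6.49×10^6 / (2120 × 1070) = 2.86 m.

2.9 m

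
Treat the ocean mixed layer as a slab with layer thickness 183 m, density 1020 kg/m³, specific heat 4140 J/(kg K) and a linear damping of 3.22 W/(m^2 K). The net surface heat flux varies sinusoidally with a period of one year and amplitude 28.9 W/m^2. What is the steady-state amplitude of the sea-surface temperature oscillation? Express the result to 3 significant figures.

Areal heat capacity C = ρ c_p D = 1020 × 4140 × 183 = 7.73×10^8 J/(m²·K).
Angular frequency ω = 2π / T = 2π / 3.15×10^7 s = 1.99×10^-7 s⁻¹.
√((Cω)² + λ²) = √((154)² + 3.22²) = 154 W/(m²·K).
Amplitude A = F₀ / √((Cω)²+λ²) = 28.9 / 154 = 0.188 K.

0.188 K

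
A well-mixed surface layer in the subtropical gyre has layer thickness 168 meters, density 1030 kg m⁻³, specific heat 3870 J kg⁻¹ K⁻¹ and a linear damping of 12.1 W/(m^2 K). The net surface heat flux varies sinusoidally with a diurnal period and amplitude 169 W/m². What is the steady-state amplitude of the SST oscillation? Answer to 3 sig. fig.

Areal heat capacity C = ρ c_p D = 1030 × 3870 × 168 = 6.70×10^8 J/(m^2 K).
Angular frequency ω = 2π / T = 2π / 86400 s = 7.27×10^-5 s⁻¹.
√((Cω)² + λ²) = √((48700)² + 12.1²) = 48700 W/(m²·K).
Amplitude A = F₀ / √((Cω)²+λ²) = 169 / 48700 = 0.00347 K.

0.00347 K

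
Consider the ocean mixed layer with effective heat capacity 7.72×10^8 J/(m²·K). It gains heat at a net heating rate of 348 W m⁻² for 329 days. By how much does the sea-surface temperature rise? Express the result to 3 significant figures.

12.8 K

Areal heat capacity C = 7.72×10^8 J/(m²·K) (given).
Net heat input Q = F Δt = 348 × (329 days × 86400 s/day) = 9.89×10^9 J/m².
ΔT = Q / C = 9.89×10^9 / 7.72×10^8 = 12.8 K.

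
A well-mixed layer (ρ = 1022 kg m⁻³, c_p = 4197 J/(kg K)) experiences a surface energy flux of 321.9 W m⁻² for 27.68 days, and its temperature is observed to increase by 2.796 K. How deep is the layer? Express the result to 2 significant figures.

64 m

Heat input Q = F Δt = 321.9 × 2.39×10^6 s = 7.70×10^8 J/m².
Required areal heat capacity C = Q / ΔT = 2.75×10^8 J/(m²·K).
Depth D = C / (ρ c_p) = 2.75×10^8 / (1022 × 4197) = 64.2 m.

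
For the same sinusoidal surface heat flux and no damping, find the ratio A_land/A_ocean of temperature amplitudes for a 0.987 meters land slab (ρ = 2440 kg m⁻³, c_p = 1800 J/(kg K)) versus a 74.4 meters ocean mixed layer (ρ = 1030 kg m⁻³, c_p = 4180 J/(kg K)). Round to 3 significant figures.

73.9

C_ocean = 1030 × 4180 × 74.4 = 3.20×10^8 J/(m²·K).
C_land = 2440 × 1800 × 0.987 = 4.33×10^6 J/(m²·K).
Undamped amplitude ∝ 1/C, so A_land/A_ocean = C_ocean/C_land = 73.9.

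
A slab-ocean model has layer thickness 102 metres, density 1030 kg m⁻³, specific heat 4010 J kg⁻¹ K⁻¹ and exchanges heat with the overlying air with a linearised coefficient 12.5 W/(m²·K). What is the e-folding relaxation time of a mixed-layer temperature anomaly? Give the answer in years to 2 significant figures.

Areal heat capacity C = ρ c_p D = 1030 × 4010 × 102 = 4.21×10^8 J m⁻² K⁻¹.
Relaxation time τ = C / λ = 4.21×10^8 / 12.5 = 3.37×10^7 s.
In years: 3.37×10^7 s / (3.156×10^7 s/year) = 1.07 years.

1.1 years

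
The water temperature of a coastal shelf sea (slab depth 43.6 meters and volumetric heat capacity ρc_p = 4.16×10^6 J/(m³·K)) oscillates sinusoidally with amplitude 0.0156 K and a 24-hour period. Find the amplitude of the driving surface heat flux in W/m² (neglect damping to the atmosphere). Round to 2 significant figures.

Areal heat capacity C = ρc_p × D = 4.16×10^6 × 43.6 = 1.81×10^8 J/(m^2 K).
ω = 2π / 86400 s = 7.27×10^-5 s⁻¹.
Cω = 1.81×10^8 × 7.27×10^-5 = 13200 W/(m²·K).
F₀ = A × Cω = 0.0156 × 13200 = 206 W/m².

210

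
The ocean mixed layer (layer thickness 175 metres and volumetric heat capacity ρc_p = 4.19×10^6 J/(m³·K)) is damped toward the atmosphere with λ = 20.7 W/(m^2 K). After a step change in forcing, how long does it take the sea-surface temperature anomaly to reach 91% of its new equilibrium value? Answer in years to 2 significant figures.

2.7 years

Areal heat capacity C = ρc_p × D = 4.19×10^6 × 175 = 7.33×10^8 J/(m^2 K).
τ = C / λ = 7.33×10^8 / 20.7 = 3.54×10^7 s.
Fraction reached: 1 − e^(−t/τ) = 0.91 ⇒ t = −τ ln(1 − 0.91) = τ × 2.41.
t = 8.53×10^7 s = 2.70 years.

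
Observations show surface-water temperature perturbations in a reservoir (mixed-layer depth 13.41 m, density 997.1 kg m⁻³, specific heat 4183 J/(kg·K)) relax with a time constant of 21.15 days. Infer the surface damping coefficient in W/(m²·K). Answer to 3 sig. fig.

30.6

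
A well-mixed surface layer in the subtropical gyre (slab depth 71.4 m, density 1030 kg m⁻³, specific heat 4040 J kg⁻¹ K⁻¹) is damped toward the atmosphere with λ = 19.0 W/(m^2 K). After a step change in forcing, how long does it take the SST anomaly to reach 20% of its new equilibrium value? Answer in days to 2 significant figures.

Areal heat capacity C = ρ c_p D = 1030 × 4040 × 71.4 = 2.97×10^8 J m⁻² K⁻¹.
τ = C / λ = 2.97×10^8 / 19.0 = 1.56×10^7 s.
Fraction reached: 1 − e^(−t/τ) = 0.20 ⇒ t = −τ ln(1 − 0.20) = τ × 0.223.
t = 3.49×10^6 s = 40.4 days.

40 days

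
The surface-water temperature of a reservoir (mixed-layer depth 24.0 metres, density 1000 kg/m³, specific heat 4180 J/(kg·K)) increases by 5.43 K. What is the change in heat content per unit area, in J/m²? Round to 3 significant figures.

5.45×10^8

Areal heat capacity C = ρ c_p D = 1000 × 4180 × 24.0 = 1.00×10^8 J/(m^2 K).
ΔQ = C ΔT = 1.00×10^8 × 5.43 = 5.45×10^8 J/m².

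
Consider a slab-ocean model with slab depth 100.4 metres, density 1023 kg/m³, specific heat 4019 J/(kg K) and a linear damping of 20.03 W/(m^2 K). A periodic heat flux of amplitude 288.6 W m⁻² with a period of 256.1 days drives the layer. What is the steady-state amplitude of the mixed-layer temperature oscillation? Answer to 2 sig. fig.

2.4 K

Areal heat capacity C = ρ c_p D = 1023 × 4019 × 100.4 = 4.13×10^8 J/(m^2 K).
Angular frequency ω = 2π / T = 2π / 2.21×10^7 s = 2.84×10^-7 s⁻¹.
√((Cω)² + λ²) = √((117)² + 20.03²) = 119 W/(m²·K).
Amplitude A = F₀ / √((Cω)²+λ²) = 288.6 / 119 = 2.43 K.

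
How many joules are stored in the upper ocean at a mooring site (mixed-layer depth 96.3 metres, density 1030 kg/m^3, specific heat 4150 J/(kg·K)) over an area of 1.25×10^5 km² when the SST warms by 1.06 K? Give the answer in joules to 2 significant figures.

5.5×10^19 J

Areal heat capacity C = ρ c_p D = 1030 × 4150 × 96.3 = 4.12×10^8 J m⁻² K⁻¹.
Heat per unit area: q = C ΔT = 4.12×10^8 × 1.06 = 4.36×10^8 J/m².
Total heat: Q = q × A = 4.36×10^8 × (1.25×10^5 × 10⁶ m²) = 5.45×10^19 J.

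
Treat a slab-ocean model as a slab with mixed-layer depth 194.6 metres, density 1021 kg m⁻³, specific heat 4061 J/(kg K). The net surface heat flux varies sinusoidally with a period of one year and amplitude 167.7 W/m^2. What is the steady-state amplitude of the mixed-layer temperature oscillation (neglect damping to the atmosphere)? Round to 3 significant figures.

Areal heat capacity C = ρ c_p D = 1021 × 4061 × 194.6 = 8.07×10^8 J m⁻² K⁻¹.
Angular frequency ω = 2π / T = 2π / 3.15×10^7 s = 1.99×10^-7 s⁻¹.
Cω = 8.07×10^8 × 1.99×10^-7 = 161 W/(m²·K).
Amplitude A = F₀ / (Cω) = 167.7 / 161 = 1.04 K.

1.04 K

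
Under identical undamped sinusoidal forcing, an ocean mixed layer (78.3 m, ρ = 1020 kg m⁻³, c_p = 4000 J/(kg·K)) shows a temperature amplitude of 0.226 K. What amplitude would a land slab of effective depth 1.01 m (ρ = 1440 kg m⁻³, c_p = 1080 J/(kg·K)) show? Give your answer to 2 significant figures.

C_ocean = 3.19×10^8 J/(m²·K); C_land = 1.57×10^6 J/(m²·K).
A ∝ 1/C ⇒ A_land = A_ocean × C_ocean/C_land = 0.226 × 203 = 46.0 K.

46 K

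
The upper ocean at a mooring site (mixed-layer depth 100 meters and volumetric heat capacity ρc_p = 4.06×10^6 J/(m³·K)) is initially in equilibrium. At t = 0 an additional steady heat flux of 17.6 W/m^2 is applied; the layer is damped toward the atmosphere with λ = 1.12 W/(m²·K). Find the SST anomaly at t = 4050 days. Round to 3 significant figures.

Areal heat capacity C = ρc_p × D = 4.06×10^6 × 100 = 4.06×10^8 J/(m²·K).
τ = C / λ = 4.06×10^8 / 1.12 = 3.62×10^8 s.
Equilibrium anomaly ΔT_eq = F / λ = 17.6 / 1.12 = 15.7 K.
t = 4050 days = 3.50×10^8 s, so t/τ = 0.965.
ΔT(t) = ΔT_eq (1 − e^(−t/τ)) = 15.7 × (1 − e^−0.965) = 9.73 K.

9.73 K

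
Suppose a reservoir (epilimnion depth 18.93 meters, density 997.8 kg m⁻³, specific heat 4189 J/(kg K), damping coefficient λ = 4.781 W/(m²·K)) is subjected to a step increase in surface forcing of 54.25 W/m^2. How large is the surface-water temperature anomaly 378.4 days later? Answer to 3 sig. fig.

Areal heat capacity C = ρ c_p D = 997.8 × 4189 × 18.93 = 7.91×10^7 J/(m^2 K).
τ = C / λ = 7.91×10^7 / 4.781 = 1.65×10^7 s.
Equilibrium anomaly ΔT_eq = F / λ = 54.25 / 4.781 = 11.3 K.
t = 378.4 days = 3.27×10^7 s, so t/τ = 1.98.
ΔT(t) = ΔT_eq (1 − e^(−t/τ)) = 11.3 × (1 − e^−1.98) = 9.77 K.

9.77 K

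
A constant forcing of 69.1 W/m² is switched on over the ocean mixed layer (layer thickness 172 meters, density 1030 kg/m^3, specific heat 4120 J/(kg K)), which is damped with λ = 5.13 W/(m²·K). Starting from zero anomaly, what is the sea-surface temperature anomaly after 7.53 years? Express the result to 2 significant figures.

Areal heat capacity C = ρ c_p D = 1030 × 4120 × 172 = 7.30×10^8 J m⁻² K⁻¹.
τ = C / λ = 7.30×10^8 / 5.13 = 1.42×10^8 s.
Equilibrium anomaly ΔT_eq = F / λ = 69.1 / 5.13 = 13.5 K.
t = 7.53 years = 2.38×10^8 s, so t/τ = 1.67.
ΔT(t) = ΔT_eq (1 − e^(−t/τ)) = 13.5 × (1 − e^−1.67) = 10.9 K.

11 K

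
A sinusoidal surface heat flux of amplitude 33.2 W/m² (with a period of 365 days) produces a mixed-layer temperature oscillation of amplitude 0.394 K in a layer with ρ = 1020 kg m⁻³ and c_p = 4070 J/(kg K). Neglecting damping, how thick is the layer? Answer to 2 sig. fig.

100 m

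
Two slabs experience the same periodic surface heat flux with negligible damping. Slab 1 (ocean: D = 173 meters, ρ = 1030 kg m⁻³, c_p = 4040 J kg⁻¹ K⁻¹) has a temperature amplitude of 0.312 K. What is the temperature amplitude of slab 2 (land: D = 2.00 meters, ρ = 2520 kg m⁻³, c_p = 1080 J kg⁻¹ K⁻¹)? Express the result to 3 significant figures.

C_ocean = 7.20×10^8 J/(m²·K); C_land = 5.44×10^6 J/(m²·K).
A ∝ 1/C ⇒ A_land = A_ocean × C_ocean/C_land = 0.312 × 132 = 41.3 K.

41.3 K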